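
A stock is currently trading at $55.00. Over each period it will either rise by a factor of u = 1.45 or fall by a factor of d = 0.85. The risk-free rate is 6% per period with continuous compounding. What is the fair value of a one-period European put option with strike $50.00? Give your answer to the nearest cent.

$1.98

Risk-neutral probability p = (e^0.06 − 0.85)/(1.45 − 0.85) = 0.2118/0.6000 = 0.3531
Terminal stock prices: S_u = 79.75, S_d = 46.75
Terminal payoffs (K − S): max(-29.75, 0) = 0, max(3.25, 0) = 3.25
Node 0 (S = 55): V_0 = e^(−0.06)·[0.3531·0.0000 + 0.6469·3.2500] = 1.9801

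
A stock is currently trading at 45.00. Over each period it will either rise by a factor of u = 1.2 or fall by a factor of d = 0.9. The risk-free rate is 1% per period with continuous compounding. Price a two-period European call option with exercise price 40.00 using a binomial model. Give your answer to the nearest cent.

Risk-neutral probability p = (e^0.01 − 0.9)/(1.2 − 0.9) = 0.1101/0.3000 = 0.3668
Terminal stock prices: S_uu = 64.8, S_ud = 48.6, S_dd = 36.45
Terminal payoffs (S − K): max(24.8, 0) = 24.8, max(8.6, 0) = 8.6, max(-3.55, 0) = 0
Node u (S = 54): V_u = e^(−0.01)·[0.3668·24.8000 + 0.6332·8.6000] = 14.3980
Node d (S = 40.5): V_d = e^(−0.01)·[0.3668·8.6000 + 0.6332·0.0000] = 3.1234
Node 0 (S = 45): V_0 = e^(−0.01)·[0.3668·14.3980 + 0.6332·3.1234] = 7.1871

7.19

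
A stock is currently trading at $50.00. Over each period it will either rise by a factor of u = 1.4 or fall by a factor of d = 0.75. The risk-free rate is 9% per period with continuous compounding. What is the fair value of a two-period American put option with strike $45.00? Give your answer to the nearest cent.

Risk-neutral probability p = (e^0.09 − 0.75)/(1.4 − 0.75) = 0.3442/0.6500 = 0.5295
Terminal stock prices: S_uu = 98, S_ud = 52.5, S_dd = 28.12
Terminal payoffs (K − S): max(-53, 0) = 0, max(-7.5, 0) = 0, max(16.88, 0) = 16.88
Node u (S = 70): continuation = e^(−0.09)·[0.5295·0.0000 + 0.4705·0.0000] = 0.0000; exercise value = 0.0000 ≤ continuation, so V_u = 0.0000
Node d (S = 37.5): continuation = e^(−0.09)·[0.5295·0.0000 + 0.4705·16.8750] = 7.2563; exercise value = 7.5000 > continuation, so V_d = 7.5000 (exercise)
Node 0 (S = 50): continuation = e^(−0.09)·[0.5295·0.0000 + 0.4705·7.5000] = 3.2250; exercise value = 0.0000 ≤ continuation, so V_0 = 3.2250

$3.23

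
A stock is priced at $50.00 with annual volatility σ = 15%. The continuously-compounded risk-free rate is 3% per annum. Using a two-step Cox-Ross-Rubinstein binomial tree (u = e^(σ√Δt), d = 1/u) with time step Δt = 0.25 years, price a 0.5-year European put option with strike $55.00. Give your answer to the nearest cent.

CRR parameters: u = e^(σ√Δt) = e^(0.15·√0.25) = 1.0779, d = 1/u = 0.9277
Per-period rate: rΔt = 0.03·0.25 = 0.0075, so R = e^0.0075 = 1.0075
Risk-neutral probability p = (e^0.0075 − 0.9277)/(1.0779 − 0.9277) = 0.0798/0.1501 = 0.5314
Terminal stock prices: S_uu = 58.09, S_ud = 50, S_dd = 43.04
Terminal payoffs (K − S): max(-3.092, 0) = 0, max(5, 0) = 5, max(11.96, 0) = 11.96
Node u (S = 53.89): V_u = e^(−0.0075)·[0.5314·0.0000 + 0.4686·5.0000] = 2.3255
Node d (S = 46.39): V_d = e^(−0.0075)·[0.5314·5.0000 + 0.4686·11.9646] = 8.2019
Node 0 (S = 50): V_0 = e^(−0.0075)·[0.5314·2.3255 + 0.4686·8.2019] = 5.0412

$5.04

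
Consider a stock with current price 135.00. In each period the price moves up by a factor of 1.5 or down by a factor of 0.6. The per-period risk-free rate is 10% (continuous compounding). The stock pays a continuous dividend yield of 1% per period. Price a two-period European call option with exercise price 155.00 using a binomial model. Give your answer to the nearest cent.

Per-period risk-free factor R = e^0.1 = 1.1052; dividend-adjusted growth = e^(0.1−0.01) = 1.0942.
Risk-neutral probability p = (1.0942 − 0.6)/(1.5 − 0.6) = 0.4942/0.9000 = 0.5491
Terminal stock prices: S_uu = 303.8, S_ud = 121.5, S_dd = 48.6
Terminal payoffs (S − K): max(148.8, 0) = 148.8, max(-33.5, 0) = 0, max(-106.4, 0) = 0
Node u (S = 202.5): V_u = e^(−0.1)·[0.5491·148.7500 + 0.4509·0.0000] = 73.9035
Node d (S = 81): V_d = e^(−0.1)·[0.5491·0.0000 + 0.4509·0.0000] = 0.0000
Node 0 (S = 135): V_0 = e^(−0.1)·[0.5491·73.9035 + 0.4509·0.0000] = 36.7175

36.72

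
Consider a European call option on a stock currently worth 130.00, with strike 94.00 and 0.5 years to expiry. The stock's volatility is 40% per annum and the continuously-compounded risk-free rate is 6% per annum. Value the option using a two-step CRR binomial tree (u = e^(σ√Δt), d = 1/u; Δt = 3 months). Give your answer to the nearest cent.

40.52

CRR parameters: u = e^(σ√Δt) = e^(0.4·√0.25) = 1.2214, d = 1/u = 0.8187
Per-period rate: rΔt = 0.06·0.25 = 0.015, so R = e^0.015 = 1.0151
Risk-neutral probability p = (e^0.015 − 0.8187)/(1.2214 − 0.8187) = 0.1964/0.4027 = 0.4877
Terminal stock prices: S_uu = 193.9, S_ud = 130, S_dd = 87.14
Terminal payoffs (S − K): max(99.94, 0) = 99.94, max(36, 0) = 36, max(-6.858, 0) = 0
Node u (S = 158.8): V_u = e^(−0.015)·[0.4877·99.9372 + 0.5123·36.0000] = 66.1818
Node d (S = 106.4): V_d = e^(−0.015)·[0.4877·36.0000 + 0.5123·0.0000] = 17.2957
Node 0 (S = 130): V_0 = e^(−0.015)·[0.4877·66.1818 + 0.5123·17.2957] = 40.5249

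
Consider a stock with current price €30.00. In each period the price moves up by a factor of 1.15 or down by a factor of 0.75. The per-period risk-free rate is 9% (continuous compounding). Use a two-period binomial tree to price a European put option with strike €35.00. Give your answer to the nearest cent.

Risk-neutral probability p = (e^0.09 − 0.75)/(1.15 − 0.75) = 0.3442/0.4000 = 0.8604
Terminal stock prices: S_uu = 39.67, S_ud = 25.88, S_dd = 16.88
Terminal payoffs (K − S): max(-4.675, 0) = 0, max(9.125, 0) = 9.125, max(18.12, 0) = 18.12
Node u (S = 34.5): V_u = e^(−0.09)·[0.8604·0.0000 + 0.1396·9.1250] = 1.1639
Node d (S = 22.5): V_d = e^(−0.09)·[0.8604·9.1250 + 0.1396·18.1250] = 9.4876
Node 0 (S = 30): V_0 = e^(−0.09)·[0.8604·1.1639 + 0.1396·9.4876] = 2.1254

€2.13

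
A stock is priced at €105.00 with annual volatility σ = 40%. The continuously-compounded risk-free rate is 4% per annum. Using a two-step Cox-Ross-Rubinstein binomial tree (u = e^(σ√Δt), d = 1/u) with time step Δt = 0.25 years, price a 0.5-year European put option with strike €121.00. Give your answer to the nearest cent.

€21.49

CRR parameters: u = e^(σ√Δt) = e^(0.4·√0.25) = 1.2214, d = 1/u = 0.8187
Per-period rate: rΔt = 0.04·0.25 = 0.01, so R = e^0.01 = 1.0101
Risk-neutral probability p = (e^0.01 − 0.8187)/(1.2214 − 0.8187) = 0.1913/0.4027 = 0.4751
Terminal stock prices: S_uu = 156.6, S_ud = 105, S_dd = 70.38
Terminal payoffs (K − S): max(-35.64, 0) = 0, max(16, 0) = 16, max(50.62, 0) = 50.62
Node u (S = 128.2): V_u = e^(−0.01)·[0.4751·0.0000 + 0.5249·16.0000] = 8.3144
Node d (S = 85.97): V_d = e^(−0.01)·[0.4751·16.0000 + 0.5249·50.6164] = 33.8293
Node 0 (S = 105): V_0 = e^(−0.01)·[0.4751·8.3144 + 0.5249·33.8293] = 21.4906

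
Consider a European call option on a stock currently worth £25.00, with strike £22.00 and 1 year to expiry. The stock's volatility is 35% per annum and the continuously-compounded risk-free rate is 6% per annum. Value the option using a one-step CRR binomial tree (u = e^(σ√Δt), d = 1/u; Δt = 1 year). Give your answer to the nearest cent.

£6.35

CRR parameters: u = e^(σ√Δt) = e^(0.35·√1) = 1.4191, d = 1/u = 0.7047
Per-period rate: rΔt = 0.06·1 = 0.06, so R = e^0.06 = 1.0618
Risk-neutral probability p = (e^0.06 − 0.7047)/(1.4191 − 0.7047) = 0.3571/0.7144 = 0.4999
Terminal stock prices: S_u = 35.48, S_d = 17.62
Terminal payoffs (S − K): max(13.48, 0) = 13.48, max(-4.383, 0) = 0
Node 0 (S = 25): V_0 = e^(−0.06)·[0.4999·13.4767 + 0.5001·0.0000] = 6.3452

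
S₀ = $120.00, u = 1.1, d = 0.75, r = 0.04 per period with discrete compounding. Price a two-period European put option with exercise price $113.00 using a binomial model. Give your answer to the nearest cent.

$4.91

Risk-neutral probability p = (1 + 0.04 − 0.75)/(1.1 − 0.75) = 0.2900/0.3500 = 0.8286
Terminal stock prices: S_uu = 145.2, S_ud = 99, S_dd = 67.5
Terminal payoffs (K − S): max(-32.2, 0) = 0, max(14, 0) = 14, max(45.5, 0) = 45.5
Node u (S = 132): V_u = 1/1.04·[0.8286·0.0000 + 0.1714·14.0000] = 2.3077
Node d (S = 90): V_d = 1/1.04·[0.8286·14.0000 + 0.1714·45.5000] = 18.6538
Node 0 (S = 120): V_0 = 1/1.04·[0.8286·2.3077 + 0.1714·18.6538] = 4.9134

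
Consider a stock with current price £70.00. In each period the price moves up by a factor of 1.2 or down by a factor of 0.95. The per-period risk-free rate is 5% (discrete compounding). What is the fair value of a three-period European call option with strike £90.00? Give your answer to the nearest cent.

Risk-neutral probability p = (1 + 0.05 − 0.95)/(1.2 − 0.95) = 0.1000/0.2500 = 0.4000
Terminal stock prices: S_uuu = 121, S_uud = 95.76, S_udd = 75.81, S_ddd = 60.02
Terminal payoffs (S − K): max(30.96, 0) = 30.96, max(5.76, 0) = 5.76, max(-14.19, 0) = 0, max(-29.98, 0) = 0
Node uu (S = 100.8): V_uu = 1/1.05·[0.4000·30.9600 + 0.6000·5.7600] = 15.0857
Node ud (S = 79.8): V_ud = 1/1.05·[0.4000·5.7600 + 0.6000·0.0000] = 2.1943
Node dd (S = 63.17): V_dd = 1/1.05·[0.4000·0.0000 + 0.6000·0.0000] = 0.0000
Node u (S = 84): V_u = 1/1.05·[0.4000·15.0857 + 0.6000·2.1943] = 7.0008
Node d (S = 66.5): V_d = 1/1.05·[0.4000·2.1943 + 0.6000·0.0000] = 0.8359
Node 0 (S = 70): V_0 = 1/1.05·[0.4000·7.0008 + 0.6000·0.8359] = 3.1446

£3.14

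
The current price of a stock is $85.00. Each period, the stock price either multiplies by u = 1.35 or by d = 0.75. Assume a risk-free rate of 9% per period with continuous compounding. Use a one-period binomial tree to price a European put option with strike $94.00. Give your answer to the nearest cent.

$11.79

Risk-neutral probability p = (e^0.09 − 0.75)/(1.35 − 0.75) = 0.3442/0.6000 = 0.5736
Terminal stock prices: S_u = 114.8, S_d = 63.75
Terminal payoffs (K − S): max(-20.75, 0) = 0, max(30.25, 0) = 30.25
Node 0 (S = 85): V_0 = e^(−0.09)·[0.5736·0.0000 + 0.4264·30.2500] = 11.7878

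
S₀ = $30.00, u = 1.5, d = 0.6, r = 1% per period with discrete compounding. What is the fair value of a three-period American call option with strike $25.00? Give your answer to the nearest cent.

Risk-neutral probability p = (1 + 0.01 − 0.6)/(1.5 − 0.6) = 0.4100/0.9000 = 0.4556
Terminal stock prices: S_uuu = 101.2, S_uud = 40.5, S_udd = 16.2, S_ddd = 6.48
Terminal payoffs (S − K): max(76.25, 0) = 76.25, max(15.5, 0) = 15.5, max(-8.8, 0) = 0, max(-18.52, 0) = 0
Node uu (S = 67.5): continuation = 1/1.01·[0.4556·76.2500 + 0.5444·15.5000] = 42.7475; exercise value = 42.5000 ≤ continuation, so V_uu = 42.7475
Node ud (S = 27): continuation = 1/1.01·[0.4556·15.5000 + 0.5444·0.0000] = 6.9912; exercise value = 2.0000 ≤ continuation, so V_ud = 6.9912
Node dd (S = 10.8): continuation = 1/1.01·[0.4556·0.0000 + 0.5444·0.0000] = 0.0000; exercise value = 0.0000 ≤ continuation, so V_dd = 0.0000
Node u (S = 45): continuation = 1/1.01·[0.4556·42.7475 + 0.5444·6.9912] = 23.0497; exercise value = 20.0000 ≤ continuation, so V_u = 23.0497
Node d (S = 18): continuation = 1/1.01·[0.4556·6.9912 + 0.5444·0.0000] = 3.1533; exercise value = 0.0000 ≤ continuation, so V_d = 3.1533
Node 0 (S = 30): continuation = 1/1.01·[0.4556·23.0497 + 0.5444·3.1533] = 12.0963; exercise value = 5.0000 ≤ continuation, so V_0 = 12.0963

$12.10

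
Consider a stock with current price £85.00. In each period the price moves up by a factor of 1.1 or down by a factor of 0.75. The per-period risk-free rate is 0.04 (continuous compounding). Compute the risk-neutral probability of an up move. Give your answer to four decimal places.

p = 0.8309

Risk-neutral probability p = (e^0.04 − 0.75)/(1.1 − 0.75) = 0.2908/0.3500 = 0.8309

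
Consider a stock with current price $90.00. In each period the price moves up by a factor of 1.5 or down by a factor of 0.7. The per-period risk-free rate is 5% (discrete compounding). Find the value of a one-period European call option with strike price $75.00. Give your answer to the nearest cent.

Risk-neutral probability p = (1 + 0.05 − 0.7)/(1.5 − 0.7) = 0.3500/0.8000 = 0.4375
Terminal stock prices: S_u = 135, S_d = 63
Terminal payoffs (S − K): max(60, 0) = 60, max(-12, 0) = 0
Node 0 (S = 90): V_0 = 1/1.05·[0.4375·60.0000 + 0.5625·0.0000] = 25.0000

$25.00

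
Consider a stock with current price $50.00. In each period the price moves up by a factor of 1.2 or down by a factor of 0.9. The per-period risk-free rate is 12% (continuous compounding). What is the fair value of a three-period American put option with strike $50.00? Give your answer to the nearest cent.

Risk-neutral probability p = (e^0.12 − 0.9)/(1.2 − 0.9) = 0.2275/0.3000 = 0.7583
Terminal stock prices: S_uuu = 86.4, S_uud = 64.8, S_udd = 48.6, S_ddd = 36.45
Terminal payoffs (K − S): max(-36.4, 0) = 0, max(-14.8, 0) = 0, max(1.4, 0) = 1.4, max(13.55, 0) = 13.55
Node uu (S = 72): continuation = e^(−0.12)·[0.7583·0.0000 + 0.2417·0.0000] = 0.0000; exercise value = 0.0000 ≤ continuation, so V_uu = 0.0000
Node ud (S = 54): continuation = e^(−0.12)·[0.7583·0.0000 + 0.2417·1.4000] = 0.3001; exercise value = 0.0000 ≤ continuation, so V_ud = 0.3001
Node dd (S = 40.5): continuation = e^(−0.12)·[0.7583·1.4000 + 0.2417·13.5500] = 3.8460; exercise value = 9.5000 > continuation, so V_dd = 9.5000 (exercise)
Node u (S = 60): continuation = e^(−0.12)·[0.7583·0.0000 + 0.2417·0.3001] = 0.0643; exercise value = 0.0000 ≤ continuation, so V_u = 0.0643
Node d (S = 45): continuation = e^(−0.12)·[0.7583·0.3001 + 0.2417·9.5000] = 2.2381; exercise value = 5.0000 > continuation, so V_d = 5.0000 (exercise)
Node 0 (S = 50): continuation = e^(−0.12)·[0.7583·0.0643 + 0.2417·5.0000] = 1.1150; exercise value = 0.0000 ≤ continuation, so V_0 = 1.1150

$1.12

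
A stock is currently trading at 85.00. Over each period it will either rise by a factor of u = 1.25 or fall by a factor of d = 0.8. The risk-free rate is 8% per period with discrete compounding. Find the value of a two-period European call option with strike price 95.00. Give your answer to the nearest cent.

12.55

Risk-neutral probability p = (1 + 0.08 − 0.8)/(1.25 − 0.8) = 0.2800/0.4500 = 0.6222
Terminal stock prices: S_uu = 132.8, S_ud = 85, S_dd = 54.4
Terminal payoffs (S − K): max(37.81, 0) = 37.81, max(-10, 0) = 0, max(-40.6, 0) = 0
Node u (S = 106.2): V_u = 1/1.08·[0.6222·37.8125 + 0.3778·0.0000] = 21.7850
Node d (S = 68): V_d = 1/1.08·[0.6222·0.0000 + 0.3778·0.0000] = 0.0000
Node 0 (S = 85): V_0 = 1/1.08·[0.6222·21.7850 + 0.3778·0.0000] = 12.5510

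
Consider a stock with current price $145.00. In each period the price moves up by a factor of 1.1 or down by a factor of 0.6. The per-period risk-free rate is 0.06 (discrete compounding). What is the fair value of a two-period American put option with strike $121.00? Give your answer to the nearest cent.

Risk-neutral probability p = (1 + 0.06 − 0.6)/(1.1 − 0.6) = 0.4600/0.5000 = 0.9200
Terminal stock prices: S_uu = 175.5, S_ud = 95.7, S_dd = 52.2
Terminal payoffs (K − S): max(-54.45, 0) = 0, max(25.3, 0) = 25.3, max(68.8, 0) = 68.8
Node u (S = 159.5): continuation = 1/1.06·[0.9200·0.0000 + 0.0800·25.3000] = 1.9094; exercise value = 0.0000 ≤ continuation, so V_u = 1.9094
Node d (S = 87): continuation = 1/1.06·[0.9200·25.3000 + 0.0800·68.8000] = 27.1509; exercise value = 34.0000 > continuation, so V_d = 34.0000 (exercise)
Node 0 (S = 145): continuation = 1/1.06·[0.9200·1.9094 + 0.0800·34.0000] = 4.2233; exercise value = 0.0000 ≤ continuation, so V_0 = 4.2233

$4.22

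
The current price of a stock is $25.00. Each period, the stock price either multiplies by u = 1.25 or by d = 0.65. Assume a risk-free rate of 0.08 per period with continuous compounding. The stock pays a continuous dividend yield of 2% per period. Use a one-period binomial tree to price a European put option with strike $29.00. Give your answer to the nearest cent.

$3.69

Per-period risk-free factor R = e^0.08 = 1.0833; dividend-adjusted growth = e^(0.08−0.02) = 1.0618.
Risk-neutral probability p = (1.0618 − 0.65)/(1.25 − 0.65) = 0.4118/0.6000 = 0.6864
Terminal stock prices: S_u = 31.25, S_d = 16.25
Terminal payoffs (K − S): max(-2.25, 0) = 0, max(12.75, 0) = 12.75
Node 0 (S = 25): V_0 = e^(−0.08)·[0.6864·0.0000 + 0.3136·12.7500] = 3.6911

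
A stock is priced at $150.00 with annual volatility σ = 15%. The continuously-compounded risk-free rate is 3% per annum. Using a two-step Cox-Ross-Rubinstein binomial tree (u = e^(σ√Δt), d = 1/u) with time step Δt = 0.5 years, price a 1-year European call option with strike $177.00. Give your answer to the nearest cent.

CRR parameters: u = e^(σ√Δt) = e^(0.15·√0.5) = 1.1119, d = 1/u = 0.8994
Per-period rate: rΔt = 0.03·0.5 = 0.015, so R = e^0.015 = 1.0151
Risk-neutral probability p = (e^0.015 − 0.8994)/(1.1119 − 0.8994) = 0.1157/0.2125 = 0.5446
Terminal stock prices: S_uu = 185.4, S_ud = 150, S_dd = 121.3
Terminal payoffs (S − K): max(8.447, 0) = 8.447, max(-27, 0) = 0, max(-55.67, 0) = 0
Node u (S = 166.8): V_u = e^(−0.015)·[0.5446·8.4467 + 0.4554·0.0000] = 4.5317
Node d (S = 134.9): V_d = e^(−0.015)·[0.5446·0.0000 + 0.4554·0.0000] = 0.0000
Node 0 (S = 150): V_0 = e^(−0.015)·[0.5446·4.5317 + 0.4554·0.0000] = 2.4313

$2.43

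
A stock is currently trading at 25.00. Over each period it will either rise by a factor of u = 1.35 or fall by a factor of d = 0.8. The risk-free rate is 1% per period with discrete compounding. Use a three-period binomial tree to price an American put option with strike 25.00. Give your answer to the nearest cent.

Risk-neutral probability p = (1 + 0.01 − 0.8)/(1.35 − 0.8) = 0.2100/0.5500 = 0.3818
Terminal stock prices: S_uuu = 61.51, S_uud = 36.45, S_udd = 21.6, S_ddd = 12.8
Terminal payoffs (K − S): max(-36.51, 0) = 0, max(-11.45, 0) = 0, max(3.4, 0) = 3.4, max(12.2, 0) = 12.2
Node uu (S = 45.56): continuation = 1/1.01·[0.3818·0.0000 + 0.6182·0.0000] = 0.0000; exercise value = 0.0000 ≤ continuation, so V_uu = 0.0000
Node ud (S = 27): continuation = 1/1.01·[0.3818·0.0000 + 0.6182·3.4000] = 2.0810; exercise value = 0.0000 ≤ continuation, so V_ud = 2.0810
Node dd (S = 16): continuation = 1/1.01·[0.3818·3.4000 + 0.6182·12.2000] = 8.7525; exercise value = 9.0000 > continuation, so V_dd = 9.0000 (exercise)
Node u (S = 33.75): continuation = 1/1.01·[0.3818·0.0000 + 0.6182·2.0810] = 1.2737; exercise value = 0.0000 ≤ continuation, so V_u = 1.2737
Node d (S = 20): continuation = 1/1.01·[0.3818·2.0810 + 0.6182·9.0000] = 6.2953; exercise value = 5.0000 ≤ continuation, so V_d = 6.2953
Node 0 (S = 25): continuation = 1/1.01·[0.3818·1.2737 + 0.6182·6.2953] = 4.3346; exercise value = 0.0000 ≤ continuation, so V_0 = 4.3346

4.33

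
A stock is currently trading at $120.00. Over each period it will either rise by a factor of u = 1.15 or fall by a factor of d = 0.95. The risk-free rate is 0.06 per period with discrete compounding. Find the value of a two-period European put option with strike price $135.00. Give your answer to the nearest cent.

Risk-neutral probability p = (1 + 0.06 − 0.95)/(1.15 − 0.95) = 0.1100/0.2000 = 0.5500
Terminal stock prices: S_uu = 158.7, S_ud = 131.1, S_dd = 108.3
Terminal payoffs (K − S): max(-23.7, 0) = 0, max(3.9, 0) = 3.9, max(26.7, 0) = 26.7
Node u (S = 138): V_u = 1/1.06·[0.5500·0.0000 + 0.4500·3.9000] = 1.6557
Node d (S = 114): V_d = 1/1.06·[0.5500·3.9000 + 0.4500·26.7000] = 13.3585
Node 0 (S = 120): V_0 = 1/1.06·[0.5500·1.6557 + 0.4500·13.3585] = 6.5301

$6.53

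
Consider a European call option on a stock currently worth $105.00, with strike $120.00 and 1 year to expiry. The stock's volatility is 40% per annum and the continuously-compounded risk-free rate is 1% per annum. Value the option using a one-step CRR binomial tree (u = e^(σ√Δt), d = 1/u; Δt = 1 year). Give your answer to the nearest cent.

CRR parameters: u = e^(σ√Δt) = e^(0.4·√1) = 1.4918, d = 1/u = 0.6703
Per-period rate: rΔt = 0.01·1 = 0.01, so R = e^0.01 = 1.0101
Risk-neutral probability p = (e^0.01 − 0.6703)/(1.4918 − 0.6703) = 0.3397/0.8215 = 0.4135
Terminal stock prices: S_u = 156.6, S_d = 70.38
Terminal payoffs (S − K): max(36.64, 0) = 36.64, max(-49.62, 0) = 0
Node 0 (S = 105): V_0 = e^(−0.01)·[0.4135·36.6416 + 0.5865·0.0000] = 15.0022

$15.00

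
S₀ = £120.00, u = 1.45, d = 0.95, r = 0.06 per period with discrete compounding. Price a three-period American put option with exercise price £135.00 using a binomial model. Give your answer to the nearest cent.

Risk-neutral probability p = (1 + 0.06 − 0.95)/(1.45 − 0.95) = 0.1100/0.5000 = 0.2200
Terminal stock prices: S_uuu = 365.8, S_uud = 239.7, S_udd = 157, S_ddd = 102.9
Terminal payoffs (K − S): max(-230.8, 0) = 0, max(-104.7, 0) = 0, max(-22.03, 0) = 0, max(32.12, 0) = 32.12
Node uu (S = 252.3): continuation = 1/1.06·[0.2200·0.0000 + 0.7800·0.0000] = 0.0000; exercise value = 0.0000 ≤ continuation, so V_uu = 0.0000
Node ud (S = 165.3): continuation = 1/1.06·[0.2200·0.0000 + 0.7800·0.0000] = 0.0000; exercise value = 0.0000 ≤ continuation, so V_ud = 0.0000
Node dd (S = 108.3): continuation = 1/1.06·[0.2200·0.0000 + 0.7800·32.1150] = 23.6318; exercise value = 26.7000 > continuation, so V_dd = 26.7000 (exercise)
Node u (S = 174): continuation = 1/1.06·[0.2200·0.0000 + 0.7800·0.0000] = 0.0000; exercise value = 0.0000 ≤ continuation, so V_u = 0.0000
Node d (S = 114): continuation = 1/1.06·[0.2200·0.0000 + 0.7800·26.7000] = 19.6472; exercise value = 21.0000 > continuation, so V_d = 21.0000 (exercise)
Node 0 (S = 120): continuation = 1/1.06·[0.2200·0.0000 + 0.7800·21.0000] = 15.4528; exercise value = 15.0000 ≤ continuation, so V_0 = 15.4528

£15.45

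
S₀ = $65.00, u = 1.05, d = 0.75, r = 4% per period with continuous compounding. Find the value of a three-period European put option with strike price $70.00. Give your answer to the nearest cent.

$1.32

Risk-neutral probability p = (e^0.04 − 0.75)/(1.05 − 0.75) = 0.2908/0.3000 = 0.9694
Terminal stock prices: S_uuu = 75.25, S_uud = 53.75, S_udd = 38.39, S_ddd = 27.42
Terminal payoffs (K − S): max(-5.246, 0) = 0, max(16.25, 0) = 16.25, max(31.61, 0) = 31.61, max(42.58, 0) = 42.58
Node uu (S = 71.66): V_uu = e^(−0.04)·[0.9694·0.0000 + 0.0306·16.2531] = 0.4783
Node ud (S = 51.19): V_ud = e^(−0.04)·[0.9694·16.2531 + 0.0306·31.6094] = 16.0678
Node dd (S = 36.56): V_dd = e^(−0.04)·[0.9694·31.6094 + 0.0306·42.5781] = 30.6928
Node u (S = 68.25): V_u = e^(−0.04)·[0.9694·0.4783 + 0.0306·16.0678] = 0.9184
Node d (S = 48.75): V_d = e^(−0.04)·[0.9694·16.0678 + 0.0306·30.6928] = 15.8681
Node 0 (S = 65): V_0 = e^(−0.04)·[0.9694·0.9184 + 0.0306·15.8681] = 1.3223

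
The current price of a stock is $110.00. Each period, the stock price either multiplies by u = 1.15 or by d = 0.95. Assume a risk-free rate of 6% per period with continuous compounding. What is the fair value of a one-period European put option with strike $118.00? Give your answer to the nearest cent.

Risk-neutral probability p = (e^0.06 − 0.95)/(1.15 − 0.95) = 0.1118/0.2000 = 0.5592
Terminal stock prices: S_u = 126.5, S_d = 104.5
Terminal payoffs (K − S): max(-8.5, 0) = 0, max(13.5, 0) = 13.5
Node 0 (S = 110): V_0 = e^(−0.06)·[0.5592·0.0000 + 0.4408·13.5000] = 5.6045

$5.60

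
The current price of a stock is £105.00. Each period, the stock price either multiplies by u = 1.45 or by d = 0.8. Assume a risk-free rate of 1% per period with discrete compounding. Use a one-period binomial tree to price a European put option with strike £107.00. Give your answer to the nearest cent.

Risk-neutral probability p = (1 + 0.01 − 0.8)/(1.45 − 0.8) = 0.2100/0.6500 = 0.3231
Terminal stock prices: S_u = 152.2, S_d = 84
Terminal payoffs (K − S): max(-45.25, 0) = 0, max(23, 0) = 23
Node 0 (S = 105): V_0 = 1/1.01·[0.3231·0.0000 + 0.6769·23.0000] = 15.4151

£15.42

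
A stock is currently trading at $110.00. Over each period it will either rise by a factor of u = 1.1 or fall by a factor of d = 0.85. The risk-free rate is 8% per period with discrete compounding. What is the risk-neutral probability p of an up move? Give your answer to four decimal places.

Risk-neutral probability p = (1 + 0.08 − 0.85)/(1.1 − 0.85) = 0.2300/0.2500 = 0.9200

p = 0.9200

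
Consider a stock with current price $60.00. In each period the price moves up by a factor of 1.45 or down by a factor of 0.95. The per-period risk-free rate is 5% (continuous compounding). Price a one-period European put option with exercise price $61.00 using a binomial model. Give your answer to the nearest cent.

$3.03

Risk-neutral probability p = (e^0.05 − 0.95)/(1.45 − 0.95) = 0.1013/0.5000 = 0.2025
Terminal stock prices: S_u = 87, S_d = 57
Terminal payoffs (K − S): max(-26, 0) = 0, max(4, 0) = 4
Node 0 (S = 60): V_0 = e^(−0.05)·[0.2025·0.0000 + 0.7975·4.0000] = 3.0343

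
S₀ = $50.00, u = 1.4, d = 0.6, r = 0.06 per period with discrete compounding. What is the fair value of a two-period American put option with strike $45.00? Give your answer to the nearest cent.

Risk-neutral probability p = (1 + 0.06 − 0.6)/(1.4 − 0.6) = 0.4600/0.8000 = 0.5750
Terminal stock prices: S_uu = 98, S_ud = 42, S_dd = 18
Terminal payoffs (K − S): max(-53, 0) = 0, max(3, 0) = 3, max(27, 0) = 27
Node u (S = 70): continuation = 1/1.06·[0.5750·0.0000 + 0.4250·3.0000] = 1.2028; exercise value = 0.0000 ≤ continuation, so V_u = 1.2028
Node d (S = 30): continuation = 1/1.06·[0.5750·3.0000 + 0.4250·27.0000] = 12.4528; exercise value = 15.0000 > continuation, so V_d = 15.0000 (exercise)
Node 0 (S = 50): continuation = 1/1.06·[0.5750·1.2028 + 0.4250·15.0000] = 6.6666; exercise value = 0.0000 ≤ continuation, so V_0 = 6.6666

$6.67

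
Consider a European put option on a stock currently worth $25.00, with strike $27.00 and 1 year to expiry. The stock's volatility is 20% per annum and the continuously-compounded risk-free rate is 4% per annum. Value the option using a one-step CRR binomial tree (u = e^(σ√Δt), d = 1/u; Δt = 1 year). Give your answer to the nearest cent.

$2.81

CRR parameters: u = e^(σ√Δt) = e^(0.2·√1) = 1.2214, d = 1/u = 0.8187
Per-period rate: rΔt = 0.04·1 = 0.04, so R = e^0.04 = 1.0408
Risk-neutral probability p = (e^0.04 − 0.8187)/(1.2214 − 0.8187) = 0.2221/0.4027 = 0.5515
Terminal stock prices: S_u = 30.54, S_d = 20.47
Terminal payoffs (K − S): max(-3.535, 0) = 0, max(6.532, 0) = 6.532
Node 0 (S = 25): V_0 = e^(−0.04)·[0.5515·0.0000 + 0.4485·6.5317] = 2.8145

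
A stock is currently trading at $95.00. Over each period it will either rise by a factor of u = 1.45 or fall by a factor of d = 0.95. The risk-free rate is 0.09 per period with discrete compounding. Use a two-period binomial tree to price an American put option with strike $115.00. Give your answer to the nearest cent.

$20.00

Risk-neutral probability p = (1 + 0.09 − 0.95)/(1.45 − 0.95) = 0.1400/0.5000 = 0.2800
Terminal stock prices: S_uu = 199.7, S_ud = 130.9, S_dd = 85.74
Terminal payoffs (K − S): max(-84.74, 0) = 0, max(-15.86, 0) = 0, max(29.26, 0) = 29.26
Node u (S = 137.8): continuation = 1/1.09·[0.2800·0.0000 + 0.7200·0.0000] = 0.0000; exercise value = 0.0000 ≤ continuation, so V_u = 0.0000
Node d (S = 90.25): continuation = 1/1.09·[0.2800·0.0000 + 0.7200·29.2625] = 19.3294; exercise value = 24.7500 > continuation, so V_d = 24.7500 (exercise)
Node 0 (S = 95): continuation = 1/1.09·[0.2800·0.0000 + 0.7200·24.7500] = 16.3486; exercise value = 20.0000 > continuation, so V_0 = 20.0000 (exercise)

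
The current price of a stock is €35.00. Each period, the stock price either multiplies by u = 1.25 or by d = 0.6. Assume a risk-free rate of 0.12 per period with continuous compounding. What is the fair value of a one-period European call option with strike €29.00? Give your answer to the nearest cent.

Risk-neutral probability p = (e^0.12 − 0.6)/(1.25 − 0.6) = 0.5275/0.6500 = 0.8115
Terminal stock prices: S_u = 43.75, S_d = 21
Terminal payoffs (S − K): max(14.75, 0) = 14.75, max(-8, 0) = 0
Node 0 (S = 35): V_0 = e^(−0.12)·[0.8115·14.7500 + 0.1885·0.0000] = 10.6165

€10.62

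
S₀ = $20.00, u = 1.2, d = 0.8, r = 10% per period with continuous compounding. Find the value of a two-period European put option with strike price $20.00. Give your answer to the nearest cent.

Risk-neutral probability p = (e^0.1 − 0.8)/(1.2 − 0.8) = 0.3052/0.4000 = 0.7629
Terminal stock prices: S_uu = 28.8, S_ud = 19.2, S_dd = 12.8
Terminal payoffs (K − S): max(-8.8, 0) = 0, max(0.8, 0) = 0.8, max(7.2, 0) = 7.2
Node u (S = 24): V_u = e^(−0.1)·[0.7629·0.0000 + 0.2371·0.8000] = 0.1716
Node d (S = 16): V_d = e^(−0.1)·[0.7629·0.8000 + 0.2371·7.2000] = 2.0967
Node 0 (S = 20): V_0 = e^(−0.1)·[0.7629·0.1716 + 0.2371·2.0967] = 0.5682

$0.57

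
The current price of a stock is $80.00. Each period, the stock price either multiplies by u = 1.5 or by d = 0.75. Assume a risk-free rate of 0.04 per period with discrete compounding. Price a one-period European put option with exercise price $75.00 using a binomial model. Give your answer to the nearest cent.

Risk-neutral probability p = (1 + 0.04 − 0.75)/(1.5 − 0.75) = 0.2900/0.7500 = 0.3867
Terminal stock prices: S_u = 120, S_d = 60
Terminal payoffs (K − S): max(-45, 0) = 0, max(15, 0) = 15
Node 0 (S = 80): V_0 = 1/1.04·[0.3867·0.0000 + 0.6133·15.0000] = 8.8462

$8.85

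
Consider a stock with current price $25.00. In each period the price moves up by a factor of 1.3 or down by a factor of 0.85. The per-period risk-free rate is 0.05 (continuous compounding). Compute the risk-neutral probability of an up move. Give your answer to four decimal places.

p = 0.4473

Risk-neutral probability p = (e^0.05 − 0.85)/(1.3 − 0.85) = 0.2013/0.4500 = 0.4473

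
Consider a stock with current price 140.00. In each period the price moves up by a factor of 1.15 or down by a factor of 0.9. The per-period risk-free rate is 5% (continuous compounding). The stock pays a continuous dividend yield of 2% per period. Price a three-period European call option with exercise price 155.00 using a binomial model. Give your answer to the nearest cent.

11.00

Per-period risk-free factor R = e^0.05 = 1.0513; dividend-adjusted growth = e^(0.05−0.02) = 1.0305.
Risk-neutral probability p = (1.0305 − 0.9)/(1.15 − 0.9) = 0.1305/0.2500 = 0.5218
Terminal stock prices: S_uuu = 212.9, S_uud = 166.6, S_udd = 130.4, S_ddd = 102.1
Terminal payoffs (S − K): max(57.92, 0) = 57.92, max(11.63, 0) = 11.63, max(-24.59, 0) = 0, max(-52.94, 0) = 0
Node uu (S = 185.1): V_uu = e^(−0.05)·[0.5218·57.9225 + 0.4782·11.6350] = 34.0432
Node ud (S = 144.9): V_ud = e^(−0.05)·[0.5218·11.6350 + 0.4782·0.0000] = 5.7753
Node dd (S = 113.4): V_dd = e^(−0.05)·[0.5218·0.0000 + 0.4782·0.0000] = 0.0000
Node u (S = 161): V_u = e^(−0.05)·[0.5218·34.0432 + 0.4782·5.7753] = 19.5249
Node d (S = 126): V_d = e^(−0.05)·[0.5218·5.7753 + 0.4782·0.0000] = 2.8667
Node 0 (S = 140): V_0 = e^(−0.05)·[0.5218·19.5249 + 0.4782·2.8667] = 10.9955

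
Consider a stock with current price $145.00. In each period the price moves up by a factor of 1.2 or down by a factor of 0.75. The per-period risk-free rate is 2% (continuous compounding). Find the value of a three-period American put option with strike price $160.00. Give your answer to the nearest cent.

Risk-neutral probability p = (e^0.02 − 0.75)/(1.2 − 0.75) = 0.2702/0.4500 = 0.6004
Terminal stock prices: S_uuu = 250.6, S_uud = 156.6, S_udd = 97.88, S_ddd = 61.17
Terminal payoffs (K − S): max(-90.56, 0) = 0, max(3.4, 0) = 3.4, max(62.12, 0) = 62.12, max(98.83, 0) = 98.83
Node uu (S = 208.8): continuation = e^(−0.02)·[0.6004·0.0000 + 0.3996·3.4000] = 1.3316; exercise value = 0.0000 ≤ continuation, so V_uu = 1.3316
Node ud (S = 130.5): continuation = e^(−0.02)·[0.6004·3.4000 + 0.3996·62.1250] = 26.3318; exercise value = 29.5000 > continuation, so V_ud = 29.5000 (exercise)
Node dd (S = 81.56): continuation = e^(−0.02)·[0.6004·62.1250 + 0.3996·98.8281] = 75.2693; exercise value = 78.4375 > continuation, so V_dd = 78.4375 (exercise)
Node u (S = 174): continuation = e^(−0.02)·[0.6004·1.3316 + 0.3996·29.5000] = 12.3371; exercise value = 0.0000 ≤ continuation, so V_u = 12.3371
Node d (S = 108.8): continuation = e^(−0.02)·[0.6004·29.5000 + 0.3996·78.4375] = 48.0818; exercise value = 51.2500 > continuation, so V_d = 51.2500 (exercise)
Node 0 (S = 145): continuation = e^(−0.02)·[0.6004·12.3371 + 0.3996·51.2500] = 27.3327; exercise value = 15.0000 ≤ continuation, so V_0 = 27.3327

$27.33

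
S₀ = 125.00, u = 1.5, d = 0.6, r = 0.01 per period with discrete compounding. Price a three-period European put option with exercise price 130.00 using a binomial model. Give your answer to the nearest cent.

Risk-neutral probability p = (1 + 0.01 − 0.6)/(1.5 − 0.6) = 0.4100/0.9000 = 0.4556
Terminal stock prices: S_uuu = 421.9, S_uud = 168.8, S_udd = 67.5, S_ddd = 27
Terminal payoffs (K − S): max(-291.9, 0) = 0, max(-38.75, 0) = 0, max(62.5, 0) = 62.5, max(103, 0) = 103
Node uu (S = 281.2): V_uu = 1/1.01·[0.4556·0.0000 + 0.5444·0.0000] = 0.0000
Node ud (S = 112.5): V_ud = 1/1.01·[0.4556·0.0000 + 0.5444·62.5000] = 33.6909
Node dd (S = 45): V_dd = 1/1.01·[0.4556·62.5000 + 0.5444·103.0000] = 83.7129
Node u (S = 187.5): V_u = 1/1.01·[0.4556·0.0000 + 0.5444·33.6909] = 18.1612
Node d (S = 75): V_d = 1/1.01·[0.4556·33.6909 + 0.5444·83.7129] = 60.3219
Node 0 (S = 125): V_0 = 1/1.01·[0.4556·18.1612 + 0.5444·60.3219] = 40.7082

40.71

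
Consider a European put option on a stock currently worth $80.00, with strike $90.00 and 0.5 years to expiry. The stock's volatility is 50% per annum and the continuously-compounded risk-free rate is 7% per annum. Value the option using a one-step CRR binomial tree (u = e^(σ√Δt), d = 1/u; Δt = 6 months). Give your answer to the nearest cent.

$17.58

CRR parameters: u = e^(σ√Δt) = e^(0.5·√0.5) = 1.4241, d = 1/u = 0.7022
Per-period rate: rΔt = 0.07·0.5 = 0.035, so R = e^0.035 = 1.0356
Risk-neutral probability p = (e^0.035 − 0.7022)/(1.4241 − 0.7022) = 0.3334/0.7219 = 0.4619
Terminal stock prices: S_u = 113.9, S_d = 56.18
Terminal payoffs (K − S): max(-23.93, 0) = 0, max(33.82, 0) = 33.82
Node 0 (S = 80): V_0 = e^(−0.035)·[0.4619·0.0000 + 0.5381·33.8249] = 17.5765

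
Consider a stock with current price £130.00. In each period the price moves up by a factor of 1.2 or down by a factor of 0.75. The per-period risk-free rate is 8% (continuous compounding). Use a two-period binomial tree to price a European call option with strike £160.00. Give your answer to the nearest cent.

£12.71

Risk-neutral probability p = (e^0.08 − 0.75)/(1.2 − 0.75) = 0.3333/0.4500 = 0.7406
Terminal stock prices: S_uu = 187.2, S_ud = 117, S_dd = 73.12
Terminal payoffs (S − K): max(27.2, 0) = 27.2, max(-43, 0) = 0, max(-86.88, 0) = 0
Node u (S = 156): V_u = e^(−0.08)·[0.7406·27.2000 + 0.2594·0.0000] = 18.5965
Node d (S = 97.5): V_d = e^(−0.08)·[0.7406·0.0000 + 0.2594·0.0000] = 0.0000
Node 0 (S = 130): V_0 = e^(−0.08)·[0.7406·18.5965 + 0.2594·0.0000] = 12.7143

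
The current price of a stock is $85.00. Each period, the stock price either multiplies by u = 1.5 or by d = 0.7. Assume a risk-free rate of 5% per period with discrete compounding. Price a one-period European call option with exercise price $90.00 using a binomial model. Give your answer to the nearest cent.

$15.63

Risk-neutral probability p = (1 + 0.05 − 0.7)/(1.5 − 0.7) = 0.3500/0.8000 = 0.4375
Terminal stock prices: S_u = 127.5, S_d = 59.5
Terminal payoffs (S − K): max(37.5, 0) = 37.5, max(-30.5, 0) = 0
Node 0 (S = 85): V_0 = 1/1.05·[0.4375·37.5000 + 0.5625·0.0000] = 15.6250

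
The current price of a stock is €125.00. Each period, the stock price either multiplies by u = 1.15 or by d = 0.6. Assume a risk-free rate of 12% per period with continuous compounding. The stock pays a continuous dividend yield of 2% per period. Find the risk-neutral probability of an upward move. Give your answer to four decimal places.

p = 0.9185

Per-period risk-free factor R = e^0.12 = 1.1275; dividend-adjusted growth = e^(0.12−0.02) = 1.1052.
Risk-neutral probability p = (1.1052 − 0.6)/(1.15 − 0.6) = 0.5052/0.5500 = 0.9185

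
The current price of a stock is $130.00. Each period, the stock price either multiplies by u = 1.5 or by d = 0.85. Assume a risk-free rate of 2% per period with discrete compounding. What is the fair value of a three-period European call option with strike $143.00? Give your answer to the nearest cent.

$20.07

Risk-neutral probability p = (1 + 0.02 − 0.85)/(1.5 − 0.85) = 0.1700/0.6500 = 0.2615
Terminal stock prices: S_uuu = 438.8, S_uud = 248.6, S_udd = 140.9, S_ddd = 79.84
Terminal payoffs (S − K): max(295.8, 0) = 295.8, max(105.6, 0) = 105.6, max(-2.113, 0) = 0, max(-63.16, 0) = 0
Node uu (S = 292.5): V_uu = 1/1.02·[0.2615·295.7500 + 0.7385·105.6250] = 152.3039
Node ud (S = 165.8): V_ud = 1/1.02·[0.2615·105.6250 + 0.7385·0.0000] = 27.0833
Node dd (S = 93.92): V_dd = 1/1.02·[0.2615·0.0000 + 0.7385·0.0000] = 0.0000
Node u (S = 195): V_u = 1/1.02·[0.2615·152.3039 + 0.7385·27.0833] = 58.6601
Node d (S = 110.5): V_d = 1/1.02·[0.2615·27.0833 + 0.7385·0.0000] = 6.9444
Node 0 (S = 130): V_0 = 1/1.02·[0.2615·58.6601 + 0.7385·6.9444] = 20.0687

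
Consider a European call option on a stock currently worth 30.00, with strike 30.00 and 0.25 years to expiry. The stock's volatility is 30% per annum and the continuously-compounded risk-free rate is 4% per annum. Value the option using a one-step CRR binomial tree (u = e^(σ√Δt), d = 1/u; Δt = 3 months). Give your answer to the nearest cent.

2.38

CRR parameters: u = e^(σ√Δt) = e^(0.3·√0.25) = 1.1618, d = 1/u = 0.8607
Per-period rate: rΔt = 0.04·0.25 = 0.01, so R = e^0.01 = 1.0101
Risk-neutral probability p = (e^0.01 − 0.8607)/(1.1618 − 0.8607) = 0.1493/0.3011 = 0.4959
Terminal stock prices: S_u = 34.86, S_d = 25.82
Terminal payoffs (S − K): max(4.855, 0) = 4.855, max(-4.179, 0) = 0
Node 0 (S = 30): V_0 = e^(−0.01)·[0.4959·4.8550 + 0.5041·0.0000] = 2.3839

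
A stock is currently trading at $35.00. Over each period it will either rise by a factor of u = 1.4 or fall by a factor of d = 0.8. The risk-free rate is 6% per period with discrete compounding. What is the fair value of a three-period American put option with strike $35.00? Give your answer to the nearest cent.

Risk-neutral probability p = (1 + 0.06 − 0.8)/(1.4 − 0.8) = 0.2600/0.6000 = 0.4333
Terminal stock prices: S_uuu = 96.04, S_uud = 54.88, S_udd = 31.36, S_ddd = 17.92
Terminal payoffs (K − S): max(-61.04, 0) = 0, max(-19.88, 0) = 0, max(3.64, 0) = 3.64, max(17.08, 0) = 17.08
Node uu (S = 68.6): continuation = 1/1.06·[0.4333·0.0000 + 0.5667·0.0000] = 0.0000; exercise value = 0.0000 ≤ continuation, so V_uu = 0.0000
Node ud (S = 39.2): continuation = 1/1.06·[0.4333·0.0000 + 0.5667·3.6400] = 1.9459; exercise value = 0.0000 ≤ continuation, so V_ud = 1.9459
Node dd (S = 22.4): continuation = 1/1.06·[0.4333·3.6400 + 0.5667·17.0800] = 10.6189; exercise value = 12.6000 > continuation, so V_dd = 12.6000 (exercise)
Node u (S = 49): continuation = 1/1.06·[0.4333·0.0000 + 0.5667·1.9459] = 1.0403; exercise value = 0.0000 ≤ continuation, so V_u = 1.0403
Node d (S = 28): continuation = 1/1.06·[0.4333·1.9459 + 0.5667·12.6000] = 7.5313; exercise value = 7.0000 ≤ continuation, so V_d = 7.5313
Node 0 (S = 35): continuation = 1/1.06·[0.4333·1.0403 + 0.5667·7.5313] = 4.4515; exercise value = 0.0000 ≤ continuation, so V_0 = 4.4515

$4.45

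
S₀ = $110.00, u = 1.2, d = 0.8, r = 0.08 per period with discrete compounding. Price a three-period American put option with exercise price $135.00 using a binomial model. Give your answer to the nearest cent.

Risk-neutral probability p = (1 + 0.08 − 0.8)/(1.2 − 0.8) = 0.2800/0.4000 = 0.7000
Terminal stock prices: S_uuu = 190.1, S_uud = 126.7, S_udd = 84.48, S_ddd = 56.32
Terminal payoffs (K − S): max(-55.08, 0) = 0, max(8.28, 0) = 8.28, max(50.52, 0) = 50.52, max(78.68, 0) = 78.68
Node uu (S = 158.4): continuation = 1/1.08·[0.7000·0.0000 + 0.3000·8.2800] = 2.3000; exercise value = 0.0000 ≤ continuation, so V_uu = 2.3000
Node ud (S = 105.6): continuation = 1/1.08·[0.7000·8.2800 + 0.3000·50.5200] = 19.4000; exercise value = 29.4000 > continuation, so V_ud = 29.4000 (exercise)
Node dd (S = 70.4): continuation = 1/1.08·[0.7000·50.5200 + 0.3000·78.6800] = 54.6000; exercise value = 64.6000 > continuation, so V_dd = 64.6000 (exercise)
Node u (S = 132): continuation = 1/1.08·[0.7000·2.3000 + 0.3000·29.4000] = 9.6574; exercise value = 3.0000 ≤ continuation, so V_u = 9.6574
Node d (S = 88): continuation = 1/1.08·[0.7000·29.4000 + 0.3000·64.6000] = 37.0000; exercise value = 47.0000 > continuation, so V_d = 47.0000 (exercise)
Node 0 (S = 110): continuation = 1/1.08·[0.7000·9.6574 + 0.3000·47.0000] = 19.3150; exercise value = 25.0000 > continuation, so V_0 = 25.0000 (exercise)

$25.00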